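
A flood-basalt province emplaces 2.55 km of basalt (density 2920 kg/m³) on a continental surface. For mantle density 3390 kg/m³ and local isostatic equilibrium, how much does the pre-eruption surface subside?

Subaerial loading: s = t ρ_load / ρ_m.
s = 2.55 km × 2920/3390 = 2.2 km.

2.2 km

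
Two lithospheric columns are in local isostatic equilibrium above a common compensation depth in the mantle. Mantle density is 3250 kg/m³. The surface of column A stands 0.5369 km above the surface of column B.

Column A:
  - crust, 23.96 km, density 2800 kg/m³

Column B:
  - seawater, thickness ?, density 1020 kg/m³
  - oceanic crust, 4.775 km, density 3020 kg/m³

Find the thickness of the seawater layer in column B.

Take the compensation level at the base of the deeper column (depth z_c below the surface of column A) and equate Σ ρ_i t_i down to z_c; mantle fills any gap and the z_c terms cancel.
Column A: 23.96×2800 + (z_c − 23.96)×3250
Column B: 0.5369×0 + x×1020 + 4.775×3020 + (z_c − 0.5369 − 4.775 − x)×3250
The z_c×3250 term appears on both sides and cancels. Collect the known terms of each column as K = Σ(ρt)_known − 3250 × (depth of known layers): K_A = 67088 − 3250×23.96 = −10782; K_B = 14420.5 − 3250×(0.5369 + 4.775) = −2843.175.
Balance: K_A = K_B − x×(3250 − 1020), so x = (K_B − K_A)/(3250 − 1020) = 7938.82/2230 = 3.56 km.

3.56 km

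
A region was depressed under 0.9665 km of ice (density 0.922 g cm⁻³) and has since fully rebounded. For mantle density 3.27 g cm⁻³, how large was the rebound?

0.273 km

Removing the load lets mantle flow back in; uplift u satisfies ρ_ice t = ρ_m u.
u = t ρ_ice/ρ_m = 0.9665 km × 0.922/3.27 = 0.273 km.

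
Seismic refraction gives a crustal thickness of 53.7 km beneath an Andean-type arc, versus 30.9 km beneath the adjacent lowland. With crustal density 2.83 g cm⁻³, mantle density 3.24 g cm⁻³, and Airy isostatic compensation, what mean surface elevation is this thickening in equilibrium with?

2.89 km

Excess crust Δ = 53.7 km − 30.9 km = 22.8 km, split between elevation h and root r with h + r = Δ.
Airy balance ρ_c h = (ρ_m − ρ_c) r gives r = h ρ_c/(ρ_m − ρ_c), so h (1 + ρ_c/(ρ_m − ρ_c)) = Δ, i.e. h = Δ (ρ_m − ρ_c)/ρ_m.
h = 22.8 km × 0.41/3.24 = 2.89 km.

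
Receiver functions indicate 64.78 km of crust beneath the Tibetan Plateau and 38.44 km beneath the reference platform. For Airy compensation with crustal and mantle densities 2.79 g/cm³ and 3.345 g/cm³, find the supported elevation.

Excess crust Δ = 64.78 km − 38.44 km = 26.34 km, split between elevation h and root r with h + r = Δ.
Airy balance ρ_c h = (ρ_m − ρ_c) r gives r = h ρ_c/(ρ_m − ρ_c), so h (1 + ρ_c/(ρ_m − ρ_c)) = Δ, i.e. h = Δ (ρ_m − ρ_c)/ρ_m.
h = 26.34 km × 0.555/3.345 = 4.37 km.

4.37 km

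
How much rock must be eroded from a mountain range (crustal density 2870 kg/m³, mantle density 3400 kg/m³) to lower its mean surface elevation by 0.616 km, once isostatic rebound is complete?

3.95 km

Net drop Δ = e − u = e − e ρ_c/ρ_m = e (ρ_m − ρ_c)/ρ_m.
e = Δ ρ_m/(ρ_m − ρ_c) = 0.616 km × 3400/530 = 3.95 km.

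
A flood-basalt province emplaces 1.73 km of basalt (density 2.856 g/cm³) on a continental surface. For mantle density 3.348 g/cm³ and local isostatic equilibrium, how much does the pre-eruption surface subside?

Subaerial loading: s = t ρ_load / ρ_m.
s = 1.73 km × 2.856/3.348 = 1.48 km.

1.48 km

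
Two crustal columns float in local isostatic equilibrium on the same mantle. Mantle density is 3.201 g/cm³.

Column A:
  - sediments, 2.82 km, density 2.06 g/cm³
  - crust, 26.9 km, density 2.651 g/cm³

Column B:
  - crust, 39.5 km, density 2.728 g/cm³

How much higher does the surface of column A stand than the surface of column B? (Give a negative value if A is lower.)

−0.21 km

For any compensation level in the mantle, the mantle terms cancel and isostasy reduces to e = (Σt_A − Σt_B) − (Σ(ρt)_A − Σ(ρt)_B) / ρ_m.
Σt_A = 29.72 km; Σt_B = 39.5 km; Σ(ρt)_A = 77.1211; Σ(ρt)_B = 107.756 (in km·g/cm³).
e = (29.72 − 39.5) − (77.1211 − 107.756) / 3.201 = −0.21 km.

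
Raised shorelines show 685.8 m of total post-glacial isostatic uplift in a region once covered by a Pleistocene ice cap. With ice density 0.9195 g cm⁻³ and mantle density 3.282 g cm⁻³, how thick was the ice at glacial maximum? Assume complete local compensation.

2450 m

u = t ρ_ice/ρ_m → t = u ρ_m/ρ_ice = 685.8 m × 3.282/0.9195 = 2450 m.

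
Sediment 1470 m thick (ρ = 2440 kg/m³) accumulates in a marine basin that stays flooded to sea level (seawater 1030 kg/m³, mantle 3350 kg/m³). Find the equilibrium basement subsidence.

Submarine loading: the sediment displaces seawater, and the subsidence is in turn flooded, so s (ρ_m − ρ_w) = t (ρ_sed − ρ_w).
s = 1470 m × (2440 − 1030) / (3350 − 1030) = 893 m.

893 m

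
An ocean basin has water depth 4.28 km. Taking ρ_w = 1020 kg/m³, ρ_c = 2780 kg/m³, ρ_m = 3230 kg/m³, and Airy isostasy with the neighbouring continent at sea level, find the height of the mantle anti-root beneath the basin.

16.7 km

By Archimedes' principle applied to the lithosphere: replacing crust with seawater at the top is compensated by replacing crust with mantle at the base: d (ρ_c − ρ_w) = a (ρ_m − ρ_c).
a = d (ρ_c − ρ_w)/(ρ_m − ρ_c) = 4.28 km × 1760/450 = 16.7 km.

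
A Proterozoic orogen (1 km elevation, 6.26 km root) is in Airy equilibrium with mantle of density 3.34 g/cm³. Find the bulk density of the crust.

ρ_c h = (ρ_m − ρ_c) r → ρ_c (h + r) = ρ_m r → ρ_c = ρ_m r / (h + r).
ρ_c = 3.34 × 6.26 km / (1 km + 6.26 km) = 2.88 g/cm³.

2.88 g/cm³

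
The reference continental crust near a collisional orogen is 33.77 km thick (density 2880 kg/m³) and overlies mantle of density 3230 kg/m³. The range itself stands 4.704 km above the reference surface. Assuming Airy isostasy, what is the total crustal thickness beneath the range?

Root depth r = h ρ_c / (ρ_m − ρ_c) = 4.704 km × 2880 / 350 = 38.71 km.
Total thickness = T + h + r = 33.77 km + 4.704 km + 38.71 km = 77.2 km.

77.2 km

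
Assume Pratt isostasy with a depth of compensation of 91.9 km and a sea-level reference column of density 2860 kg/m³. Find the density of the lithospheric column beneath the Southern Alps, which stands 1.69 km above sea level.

Pratt balance: ρ_ref D = ρ (D + h).
ρ = ρ_ref D/(D + h) = 2860 × 91.9 km/(91.9 km + 1.69 km) = 2810 kg/m³.

2810 kg/m³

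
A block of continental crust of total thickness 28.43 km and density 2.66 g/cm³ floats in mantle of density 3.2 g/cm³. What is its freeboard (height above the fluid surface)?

4.8 km

Floating equilibrium: submerged depth d = t ρ_obj/ρ_fluid = 28.43 km × 2.66/3.2 = 23.63 km.
Freeboard = t − d = 28.43 km − 23.63 km = 4.8 km.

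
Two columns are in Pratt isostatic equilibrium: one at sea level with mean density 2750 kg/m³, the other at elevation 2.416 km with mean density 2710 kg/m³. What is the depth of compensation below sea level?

164 km

ρ_ref D = ρ (D + h) → D (ρ_ref − ρ) = ρ h.
D = ρ h/(ρ_ref − ρ) = 2710 × 2.416 km/(2750 − 2710) = 164 km.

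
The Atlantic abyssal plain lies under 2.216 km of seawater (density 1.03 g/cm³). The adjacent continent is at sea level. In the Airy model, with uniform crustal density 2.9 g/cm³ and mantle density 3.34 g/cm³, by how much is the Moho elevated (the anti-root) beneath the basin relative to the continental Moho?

9.42 km

In Airy isostatic equilibrium: replacing crust with seawater at the top is compensated by replacing crust with mantle at the base: d (ρ_c − ρ_w) = a (ρ_m − ρ_c).
a = d (ρ_c − ρ_w)/(ρ_m − ρ_c) = 2.216 km × 1.87/0.44 = 9.42 km.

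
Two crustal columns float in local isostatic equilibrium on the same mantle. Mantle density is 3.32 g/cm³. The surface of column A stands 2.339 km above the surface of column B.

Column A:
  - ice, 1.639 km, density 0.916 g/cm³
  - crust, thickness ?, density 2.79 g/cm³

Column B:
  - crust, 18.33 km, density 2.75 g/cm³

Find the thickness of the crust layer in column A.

Take the compensation level at the base of the deeper column (depth z_c below the surface of column A) and equate Σ ρ_i t_i down to z_c; mantle fills any gap and the z_c terms cancel.
Column A: 1.639×0.916 + x×2.79 + (z_c − 1.639 − x)×3.32
Column B: 2.339×0 + 18.33×2.75 + (z_c − 2.339 − 18.33)×3.32
The z_c×3.32 term appears on both sides and cancels. Collect the known terms of each column as K = Σ(ρt)_known − 3.32 × (depth of known layers): K_A = 1.501324 − 3.32×1.639 = −3.940156; K_B = 50.4075 − 3.32×(2.339 + 18.33) = −18.21358.
Balance: K_A − x×(3.32 − 2.79) = K_B, so x = (K_A − K_B)/(3.32 − 2.79) = 14.2734/0.53 = 26.9 km.

26.9 km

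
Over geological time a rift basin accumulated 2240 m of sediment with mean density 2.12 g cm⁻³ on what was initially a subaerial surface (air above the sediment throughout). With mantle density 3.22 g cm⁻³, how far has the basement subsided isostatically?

1470 m

Subaerial load: s = t ρ_sed / ρ_m = 2240 m × 2.12/3.22 = 1470 m.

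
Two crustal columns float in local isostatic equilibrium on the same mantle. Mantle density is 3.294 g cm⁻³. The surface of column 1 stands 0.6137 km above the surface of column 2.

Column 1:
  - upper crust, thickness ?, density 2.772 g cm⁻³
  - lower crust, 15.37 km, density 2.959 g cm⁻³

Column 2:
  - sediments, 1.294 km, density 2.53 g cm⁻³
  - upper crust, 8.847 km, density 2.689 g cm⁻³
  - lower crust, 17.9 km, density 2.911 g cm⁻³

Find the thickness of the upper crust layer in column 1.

19.3 km

Take the compensation level at the base of the deeper column (depth z_c below the surface of column 1) and equate Σ ρ_i t_i down to z_c; mantle fills any gap and the z_c terms cancel.
Column 1: x×2.772 + 15.37×2.959 + (z_c − 15.37 − x)×3.294
Column 2: 0.6137×0 + 1.294×2.53 + 8.847×2.689 + 17.9×2.911 + (z_c − 0.6137 − 28.041)×3.294
The z_c×3.294 term appears on both sides and cancels. Collect the known terms of each column as K = Σ(ρt)_known − 3.294 × (depth of known layers): K_1 = 45.47983 − 3.294×15.37 = −5.14895; K_2 = 79.170303 − 3.294×(0.6137 + 28.041) = −15.2182788.
Balance: K_1 − x×(3.294 − 2.772) = K_2, so x = (K_1 − K_2)/(3.294 − 2.772) = 10.0693/0.522 = 19.3 km.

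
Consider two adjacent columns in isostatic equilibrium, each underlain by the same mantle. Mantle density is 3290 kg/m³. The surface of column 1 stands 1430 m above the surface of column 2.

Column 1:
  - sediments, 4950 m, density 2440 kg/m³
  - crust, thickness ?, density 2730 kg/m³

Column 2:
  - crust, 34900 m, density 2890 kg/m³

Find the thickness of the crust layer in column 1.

25800 m

Take the compensation level at the base of the deeper column (depth z_c below the surface of column 1) and equate Σ ρ_i t_i down to z_c; mantle fills any gap and the z_c terms cancel.
Column 1: 4950×2440 + x×2730 + (z_c − 4950 − x)×3290
Column 2: 1430×0 + 34900×2890 + (z_c − 1430 − 34900)×3290
The z_c×3290 term appears on both sides and cancels. Collect the known terms of each column as K = Σ(ρt)_known − 3290 × (depth of known layers): K_1 = 12078000 − 3290×4950 = −4207500; K_2 = 100861000 − 3290×(1430 + 34900) = −18664700.
Balance: K_1 − x×(3290 − 2730) = K_2, so x = (K_1 − K_2)/(3290 − 2730) = 14457200/560 = 25800 m.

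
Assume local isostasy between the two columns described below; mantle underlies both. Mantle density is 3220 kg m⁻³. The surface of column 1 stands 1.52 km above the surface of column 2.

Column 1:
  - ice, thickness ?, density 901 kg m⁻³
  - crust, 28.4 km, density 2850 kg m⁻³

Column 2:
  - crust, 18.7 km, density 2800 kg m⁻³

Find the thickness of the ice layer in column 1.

0.966 km

Take the compensation level at the base of the deeper column (depth z_c below the surface of column 1) and equate Σ ρ_i t_i down to z_c; mantle fills any gap and the z_c terms cancel.
Column 1: x×901 + 28.4×2850 + (z_c − 28.4 − x)×3220
Column 2: 1.52×0 + 18.7×2800 + (z_c − 1.52 − 18.7)×3220
The z_c×3220 term appears on both sides and cancels. Collect the known terms of each column as K = Σ(ρt)_known − 3220 × (depth of known layers): K_1 = 80940 − 3220×28.4 = −10508; K_2 = 52360 − 3220×(1.52 + 18.7) = −12748.4.
Balance: K_1 − x×(3220 − 901) = K_2, so x = (K_1 − K_2)/(3220 − 901) = 2240.4/2319 = 0.966 km.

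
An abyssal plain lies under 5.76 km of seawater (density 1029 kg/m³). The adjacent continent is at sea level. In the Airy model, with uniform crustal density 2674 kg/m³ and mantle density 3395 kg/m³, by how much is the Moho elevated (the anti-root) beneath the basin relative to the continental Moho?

13.1 km

For local isostatic compensation: replacing crust with seawater at the top is compensated by replacing crust with mantle at the base: d (ρ_c − ρ_w) = a (ρ_m − ρ_c).
a = d (ρ_c − ρ_w)/(ρ_m − ρ_c) = 5.76 km × 1645/721 = 13.1 km.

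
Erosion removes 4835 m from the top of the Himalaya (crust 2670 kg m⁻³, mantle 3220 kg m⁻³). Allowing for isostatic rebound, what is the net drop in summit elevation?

826 m

Rebound u = e ρ_c/ρ_m = 4835 m × 2670/3220 = 4009 m.
Net surface drop = e − u = 4835 m − 4009 m = e (ρ_m − ρ_c)/ρ_m = 826 m.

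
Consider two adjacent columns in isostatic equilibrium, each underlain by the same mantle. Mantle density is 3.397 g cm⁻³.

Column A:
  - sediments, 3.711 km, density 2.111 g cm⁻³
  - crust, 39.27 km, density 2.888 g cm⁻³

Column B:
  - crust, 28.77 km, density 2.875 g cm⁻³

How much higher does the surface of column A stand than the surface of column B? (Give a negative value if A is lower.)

For any compensation level in the mantle, the mantle terms cancel and isostasy reduces to e = (Σt_A − Σt_B) − (Σ(ρt)_A − Σ(ρt)_B) / ρ_m.
Σt_A = 42.981 km; Σt_B = 28.77 km; Σ(ρt)_A = 121.245681; Σ(ρt)_B = 82.71375 (in km·g cm⁻³).
e = (42.981 − 28.77) − (121.245681 − 82.71375) / 3.397 = 2.87 km.

2.87 km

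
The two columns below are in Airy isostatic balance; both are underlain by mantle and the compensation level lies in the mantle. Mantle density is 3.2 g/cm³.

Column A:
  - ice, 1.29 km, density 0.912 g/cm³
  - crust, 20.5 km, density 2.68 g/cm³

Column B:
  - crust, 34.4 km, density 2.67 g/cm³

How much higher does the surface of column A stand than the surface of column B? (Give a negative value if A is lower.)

−1.44 km

For any compensation level in the mantle, the mantle terms cancel and isostasy reduces to e = (Σt_A − Σt_B) − (Σ(ρt)_A − Σ(ρt)_B) / ρ_m.
Σt_A = 21.79 km; Σt_B = 34.4 km; Σ(ρt)_A = 56.11648; Σ(ρt)_B = 91.848 (in km·g/cm³).
e = (21.79 − 34.4) − (56.11648 − 91.848) / 3.2 = −1.44 km.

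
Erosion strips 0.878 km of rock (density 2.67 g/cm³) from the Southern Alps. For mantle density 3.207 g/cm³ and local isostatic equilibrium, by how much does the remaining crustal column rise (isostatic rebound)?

Unloading: uplift u = e ρ_c/ρ_m = 0.878 km × 2.67/3.207 = 0.731 km.

0.731 km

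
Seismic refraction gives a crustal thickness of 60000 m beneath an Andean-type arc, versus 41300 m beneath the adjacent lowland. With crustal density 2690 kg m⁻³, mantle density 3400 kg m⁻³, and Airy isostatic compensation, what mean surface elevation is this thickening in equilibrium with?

3900 m

Excess crust Δ = 60000 m − 41300 m = 18700 m, split between elevation h and root r with h + r = Δ.
Airy balance ρ_c h = (ρ_m − ρ_c) r gives r = h ρ_c/(ρ_m − ρ_c), so h (1 + ρ_c/(ρ_m − ρ_c)) = Δ, i.e. h = Δ (ρ_m − ρ_c)/ρ_m.
h = 18700 m × 710/3400 = 3900 m.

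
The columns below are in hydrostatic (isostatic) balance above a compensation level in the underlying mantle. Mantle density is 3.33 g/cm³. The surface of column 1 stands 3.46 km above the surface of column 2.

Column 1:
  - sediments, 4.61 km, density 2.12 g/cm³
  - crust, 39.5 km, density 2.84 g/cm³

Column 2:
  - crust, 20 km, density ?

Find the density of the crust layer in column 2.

2.66 g/cm³

Take the compensation level at the base of the deeper column (depth z_c below the surface of column 1) and equate Σ ρ_i t_i down to z_c; mantle fills any gap and the z_c terms cancel.
Column 1: 4.61×2.12 + 39.5×2.84 + (z_c − 44.11)×3.33
Column 2: 3.46×0 + 20×ρ + (z_c − 3.46 − 20)×3.33
The z_c×3.33 term appears on both sides and cancels. Collect the known terms of each column as K = Σ(ρt)_known − 3.33 × (depth of known layers): K_1 = 121.9532 − 3.33×44.11 = −24.9331; K_2 = 0 − 3.33×(3.46 + 20) = −78.1218.
Balance: K_1 = K_2 + 20×ρ, so ρ = (K_1 − K_2)/20 = 53.1887/20 = 2.66 g/cm³.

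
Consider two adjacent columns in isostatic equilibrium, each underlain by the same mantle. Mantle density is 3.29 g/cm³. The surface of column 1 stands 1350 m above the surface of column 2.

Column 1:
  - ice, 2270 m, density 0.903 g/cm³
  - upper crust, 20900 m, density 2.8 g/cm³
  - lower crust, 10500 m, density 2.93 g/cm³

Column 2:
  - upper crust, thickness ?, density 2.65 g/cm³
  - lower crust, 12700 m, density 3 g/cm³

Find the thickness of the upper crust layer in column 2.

17700 m

Take the compensation level at the base of the deeper column (depth z_c below the surface of column 1) and equate Σ ρ_i t_i down to z_c; mantle fills any gap and the z_c terms cancel.
Column 1: 2270×0.903 + 20900×2.8 + 10500×2.93 + (z_c − 33670)×3.29
Column 2: 1350×0 + x×2.65 + 12700×3 + (z_c − 1350 − 12700 − x)×3.29
The z_c×3.29 term appears on both sides and cancels. Collect the known terms of each column as K = Σ(ρt)_known − 3.29 × (depth of known layers): K_1 = 91334.81 − 3.29×33670 = −19439.49; K_2 = 38100 − 3.29×(1350 + 12700) = −8124.5.
Balance: K_1 = K_2 − x×(3.29 − 2.65), so x = (K_2 − K_1)/(3.29 − 2.65) = 11315/0.64 = 17700 m.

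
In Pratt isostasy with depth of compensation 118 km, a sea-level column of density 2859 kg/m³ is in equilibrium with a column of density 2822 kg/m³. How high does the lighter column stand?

ρ_ref D = ρ (D + h) → h = D (ρ_ref − ρ)/ρ.
h = 118 km × (2859 − 2822)/2822 = 1.55 km.

1.55 km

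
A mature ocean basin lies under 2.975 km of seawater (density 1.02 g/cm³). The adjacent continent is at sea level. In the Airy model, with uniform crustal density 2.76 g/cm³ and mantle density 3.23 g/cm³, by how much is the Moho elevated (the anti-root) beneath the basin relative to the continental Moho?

11 km

Isostatic balance requires: replacing crust with seawater at the top is compensated by replacing crust with mantle at the base: d (ρ_c − ρ_w) = a (ρ_m − ρ_c).
a = d (ρ_c − ρ_w)/(ρ_m − ρ_c) = 2.975 km × 1.74/0.47 = 11 km.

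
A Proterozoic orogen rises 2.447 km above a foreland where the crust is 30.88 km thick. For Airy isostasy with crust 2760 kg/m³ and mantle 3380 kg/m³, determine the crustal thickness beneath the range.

44.2 km

Root depth r = h ρ_c / (ρ_m − ρ_c) = 2.447 km × 2760 / 620 = 10.89 km.
Total thickness = T + h + r = 30.88 km + 2.447 km + 10.89 km = 44.2 km.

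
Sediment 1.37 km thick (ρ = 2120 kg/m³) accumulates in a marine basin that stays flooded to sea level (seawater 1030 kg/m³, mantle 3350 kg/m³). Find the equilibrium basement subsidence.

0.644 km

Submarine loading: the sediment displaces seawater, and the subsidence is in turn flooded, so s (ρ_m − ρ_w) = t (ρ_sed − ρ_w).
s = 1.37 km × (2120 − 1030) / (3350 − 1030) = 0.644 km.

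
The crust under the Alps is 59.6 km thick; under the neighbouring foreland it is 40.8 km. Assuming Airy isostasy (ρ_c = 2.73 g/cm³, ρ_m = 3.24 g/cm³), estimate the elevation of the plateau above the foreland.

2.96 km

Excess crust Δ = 59.6 km − 40.8 km = 18.8 km, split between elevation h and root r with h + r = Δ.
Airy balance ρ_c h = (ρ_m − ρ_c) r gives r = h ρ_c/(ρ_m − ρ_c), so h (1 + ρ_c/(ρ_m − ρ_c)) = Δ, i.e. h = Δ (ρ_m − ρ_c)/ρ_m.
h = 18.8 km × 0.51/3.24 = 2.96 km.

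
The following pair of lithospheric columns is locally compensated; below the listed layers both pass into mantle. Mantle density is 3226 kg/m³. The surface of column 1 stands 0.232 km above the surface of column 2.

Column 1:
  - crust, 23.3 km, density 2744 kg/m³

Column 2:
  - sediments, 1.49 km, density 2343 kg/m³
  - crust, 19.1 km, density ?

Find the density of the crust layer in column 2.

2750 kg/m³

Take the compensation level at the base of the deeper column (depth z_c below the surface of column 1) and equate Σ ρ_i t_i down to z_c; mantle fills any gap and the z_c terms cancel.
Column 1: 23.3×2744 + (z_c − 23.3)×3226
Column 2: 0.232×0 + 1.49×2343 + 19.1×ρ + (z_c − 0.232 − 20.59)×3226
The z_c×3226 term appears on both sides and cancels. Collect the known terms of each column as K = Σ(ρt)_known − 3226 × (depth of known layers): K_1 = 63935.2 − 3226×23.3 = −11230.6; K_2 = 3491.07 − 3226×(0.232 + 20.59) = −63680.702.
Balance: K_1 = K_2 + 19.1×ρ, so ρ = (K_1 − K_2)/19.1 = 52450.1/19.1 = 2750 kg/m³.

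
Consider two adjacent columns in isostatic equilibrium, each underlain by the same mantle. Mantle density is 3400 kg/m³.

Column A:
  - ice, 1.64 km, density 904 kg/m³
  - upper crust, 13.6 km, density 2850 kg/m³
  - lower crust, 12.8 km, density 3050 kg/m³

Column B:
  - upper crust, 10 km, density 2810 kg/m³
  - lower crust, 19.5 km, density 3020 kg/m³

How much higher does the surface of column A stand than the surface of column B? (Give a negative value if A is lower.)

For any compensation level in the mantle, the mantle terms cancel and isostasy reduces to e = (Σt_A − Σt_B) − (Σ(ρt)_A − Σ(ρt)_B) / ρ_m.
Σt_A = 28.04 km; Σt_B = 29.5 km; Σ(ρt)_A = 79282.56; Σ(ρt)_B = 86990 (in km·kg/m³).
e = (28.04 − 29.5) − (79282.56 − 86990) / 3400 = 0.807 km.

0.807 km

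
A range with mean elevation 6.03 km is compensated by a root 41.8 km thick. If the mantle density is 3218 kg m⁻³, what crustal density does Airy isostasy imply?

ρ_c h = (ρ_m − ρ_c) r → ρ_c (h + r) = ρ_m r → ρ_c = ρ_m r / (h + r).
ρ_c = 3218 × 41.8 km / (6.03 km + 41.8 km) = 2810 kg m⁻³.

2810 kg m⁻³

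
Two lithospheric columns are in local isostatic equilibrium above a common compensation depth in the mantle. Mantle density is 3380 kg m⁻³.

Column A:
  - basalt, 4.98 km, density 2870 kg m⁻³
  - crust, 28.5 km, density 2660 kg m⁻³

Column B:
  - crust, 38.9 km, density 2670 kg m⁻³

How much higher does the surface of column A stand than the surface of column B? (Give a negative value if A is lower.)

−1.35 km

For any compensation level in the mantle, the mantle terms cancel and isostasy reduces to e = (Σt_A − Σt_B) − (Σ(ρt)_A − Σ(ρt)_B) / ρ_m.
Σt_A = 33.48 km; Σt_B = 38.9 km; Σ(ρt)_A = 90102.6; Σ(ρt)_B = 103863 (in km·kg m⁻³).
e = (33.48 − 38.9) − (90102.6 − 103863) / 3380 = −1.35 km.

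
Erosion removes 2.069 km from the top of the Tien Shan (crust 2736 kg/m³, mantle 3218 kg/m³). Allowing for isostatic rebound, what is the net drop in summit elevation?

Rebound u = e ρ_c/ρ_m = 2.069 km × 2736/3218 = 1.759 km.
Net surface drop = e − u = 2.069 km − 1.759 km = e (ρ_m − ρ_c)/ρ_m = 0.31 km.

0.31 km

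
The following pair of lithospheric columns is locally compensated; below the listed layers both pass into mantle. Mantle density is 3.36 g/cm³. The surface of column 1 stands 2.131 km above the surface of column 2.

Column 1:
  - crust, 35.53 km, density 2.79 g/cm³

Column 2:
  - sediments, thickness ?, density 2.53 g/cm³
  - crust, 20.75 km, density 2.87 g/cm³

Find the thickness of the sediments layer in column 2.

3.52 km

Take the compensation level at the base of the deeper column (depth z_c below the surface of column 1) and equate Σ ρ_i t_i down to z_c; mantle fills any gap and the z_c terms cancel.
Column 1: 35.53×2.79 + (z_c − 35.53)×3.36
Column 2: 2.131×0 + x×2.53 + 20.75×2.87 + (z_c − 2.131 − 20.75 − x)×3.36
The z_c×3.36 term appears on both sides and cancels. Collect the known terms of each column as K = Σ(ρt)_known − 3.36 × (depth of known layers): K_1 = 99.1287 − 3.36×35.53 = −20.2521; K_2 = 59.5525 − 3.36×(2.131 + 20.75) = −17.32766.
Balance: K_1 = K_2 − x×(3.36 − 2.53), so x = (K_2 − K_1)/(3.36 − 2.53) = 2.92444/0.83 = 3.52 km.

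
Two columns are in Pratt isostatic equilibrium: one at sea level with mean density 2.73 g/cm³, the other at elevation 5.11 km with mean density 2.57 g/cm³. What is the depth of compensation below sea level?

ρ_ref D = ρ (D + h) → D (ρ_ref − ρ) = ρ h.
D = ρ h/(ρ_ref − ρ) = 2.57 × 5.11 km/(2.73 − 2.57) = 82.1 km.

82.1 km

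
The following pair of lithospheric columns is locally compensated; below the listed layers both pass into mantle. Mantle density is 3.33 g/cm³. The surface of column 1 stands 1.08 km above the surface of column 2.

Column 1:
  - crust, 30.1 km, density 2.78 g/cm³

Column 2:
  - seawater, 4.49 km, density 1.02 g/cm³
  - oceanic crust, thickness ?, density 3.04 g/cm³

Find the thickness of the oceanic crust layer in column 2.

8.92 km

Take the compensation level at the base of the deeper column (depth z_c below the surface of column 1) and equate Σ ρ_i t_i down to z_c; mantle fills any gap and the z_c terms cancel.
Column 1: 30.1×2.78 + (z_c − 30.1)×3.33
Column 2: 1.08×0 + 4.49×1.02 + x×3.04 + (z_c − 1.08 − 4.49 − x)×3.33
The z_c×3.33 term appears on both sides and cancels. Collect the known terms of each column as K = Σ(ρt)_known − 3.33 × (depth of known layers): K_1 = 83.678 − 3.33×30.1 = −16.555; K_2 = 4.5798 − 3.33×(1.08 + 4.49) = −13.9683.
Balance: K_1 = K_2 − x×(3.33 − 3.04), so x = (K_2 − K_1)/(3.33 − 3.04) = 2.5867/0.29 = 8.92 km.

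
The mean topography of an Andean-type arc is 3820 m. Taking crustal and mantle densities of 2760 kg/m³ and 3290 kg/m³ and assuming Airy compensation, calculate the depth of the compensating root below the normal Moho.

Balancing pressure at the compensation depth: the weight of the topography is balanced by the buoyancy of the root, ρ_c h = (ρ_m − ρ_c) r.
r = h · ρ_c / (ρ_m − ρ_c) = 3820 m × 2760 / (3290 − 2760) = 19900 m.

19900 m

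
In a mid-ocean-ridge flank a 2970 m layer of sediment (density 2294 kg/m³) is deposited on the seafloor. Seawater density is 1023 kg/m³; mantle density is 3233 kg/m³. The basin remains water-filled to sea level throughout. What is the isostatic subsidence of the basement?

1710 m

Submarine loading: the sediment displaces seawater, and the subsidence is in turn flooded, so s (ρ_m − ρ_w) = t (ρ_sed − ρ_w).
s = 2970 m × (2294 − 1023) / (3233 − 1023) = 1710 m.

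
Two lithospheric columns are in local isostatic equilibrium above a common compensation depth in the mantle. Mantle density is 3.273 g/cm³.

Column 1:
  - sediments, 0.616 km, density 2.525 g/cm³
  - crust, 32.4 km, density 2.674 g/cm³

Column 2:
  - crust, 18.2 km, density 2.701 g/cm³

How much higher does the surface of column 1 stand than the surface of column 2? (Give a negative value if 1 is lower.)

For any compensation level in the mantle, the mantle terms cancel and isostasy reduces to e = (Σt_1 − Σt_2) − (Σ(ρt)_1 − Σ(ρt)_2) / ρ_m.
Σt_1 = 33.016 km; Σt_2 = 18.2 km; Σ(ρt)_1 = 88.193; Σ(ρt)_2 = 49.1582 (in km·g/cm³).
e = (33.016 − 18.2) − (88.193 − 49.1582) / 3.273 = 2.89 km.

2.89 km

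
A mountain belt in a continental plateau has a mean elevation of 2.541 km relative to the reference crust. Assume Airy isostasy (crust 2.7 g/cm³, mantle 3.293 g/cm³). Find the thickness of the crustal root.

By Archimedes' principle applied to the lithosphere: the weight of the topography is balanced by the buoyancy of the root, ρ_c h = (ρ_m − ρ_c) r.
r = h · ρ_c / (ρ_m − ρ_c) = 2.541 km × 2.7 / (3.293 − 2.7) = 11.6 km.

11.6 km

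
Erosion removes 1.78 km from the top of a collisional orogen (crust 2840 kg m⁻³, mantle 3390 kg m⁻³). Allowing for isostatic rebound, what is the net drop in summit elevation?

0.289 km

Rebound u = e ρ_c/ρ_m = 1.78 km × 2840/3390 = 1.491 km.
Net surface drop = e − u = 1.78 km − 1.491 km = e (ρ_m − ρ_c)/ρ_m = 0.289 km.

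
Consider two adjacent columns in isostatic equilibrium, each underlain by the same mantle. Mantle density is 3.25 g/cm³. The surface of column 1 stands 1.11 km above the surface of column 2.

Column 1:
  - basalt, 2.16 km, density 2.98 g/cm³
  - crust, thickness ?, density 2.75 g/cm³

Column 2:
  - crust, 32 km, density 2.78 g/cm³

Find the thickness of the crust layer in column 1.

Take the compensation level at the base of the deeper column (depth z_c below the surface of column 1) and equate Σ ρ_i t_i down to z_c; mantle fills any gap and the z_c terms cancel.
Column 1: 2.16×2.98 + x×2.75 + (z_c − 2.16 − x)×3.25
Column 2: 1.11×0 + 32×2.78 + (z_c − 1.11 − 32)×3.25
The z_c×3.25 term appears on both sides and cancels. Collect the known terms of each column as K = Σ(ρt)_known − 3.25 × (depth of known layers): K_1 = 6.4368 − 3.25×2.16 = −0.5832; K_2 = 88.96 − 3.25×(1.11 + 32) = −18.6475.
Balance: K_1 − x×(3.25 − 2.75) = K_2, so x = (K_1 − K_2)/(3.25 − 2.75) = 18.0643/0.5 = 36.1 km.

36.1 km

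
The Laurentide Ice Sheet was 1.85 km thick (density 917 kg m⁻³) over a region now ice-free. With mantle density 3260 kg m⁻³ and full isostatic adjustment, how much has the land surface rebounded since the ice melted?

Removing the load lets mantle flow back in; uplift u satisfies ρ_ice t = ρ_m u.
u = t ρ_ice/ρ_m = 1.85 km × 917/3260 = 0.52 km.

0.52 km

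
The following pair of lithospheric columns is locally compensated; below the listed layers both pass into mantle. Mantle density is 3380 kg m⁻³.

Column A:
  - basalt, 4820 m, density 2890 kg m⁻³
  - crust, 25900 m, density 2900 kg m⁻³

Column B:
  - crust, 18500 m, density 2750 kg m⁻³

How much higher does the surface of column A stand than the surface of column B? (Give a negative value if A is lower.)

929 m

For any compensation level in the mantle, the mantle terms cancel and isostasy reduces to e = (Σt_A − Σt_B) − (Σ(ρt)_A − Σ(ρt)_B) / ρ_m.
Σt_A = 30720 m; Σt_B = 18500 m; Σ(ρt)_A = 89039800; Σ(ρt)_B = 50875000 (in m·kg m⁻³).
e = (30720 − 18500) − (89039800 − 50875000) / 3380 = 929 m.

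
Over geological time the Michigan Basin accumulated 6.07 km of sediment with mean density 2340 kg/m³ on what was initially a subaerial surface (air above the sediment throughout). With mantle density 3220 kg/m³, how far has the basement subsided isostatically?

4.41 km

Subaerial load: s = t ρ_sed / ρ_m = 6.07 km × 2340/3220 = 4.41 km.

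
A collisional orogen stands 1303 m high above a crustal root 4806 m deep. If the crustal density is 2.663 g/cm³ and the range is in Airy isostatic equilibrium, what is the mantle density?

3.38 g/cm³

Airy balance: ρ_c h = (ρ_m − ρ_c) r → ρ_m = ρ_c (1 + h/r).
ρ_m = 2.663 × (1 + 1303 m/4806 m) = 3.38 g/cm³.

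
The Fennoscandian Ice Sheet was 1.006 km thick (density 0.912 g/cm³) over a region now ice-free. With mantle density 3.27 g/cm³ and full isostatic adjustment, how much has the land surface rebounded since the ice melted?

Removing the load lets mantle flow back in; uplift u satisfies ρ_ice t = ρ_m u.
u = t ρ_ice/ρ_m = 1.006 km × 0.912/3.27 = 0.281 km.

0.281 km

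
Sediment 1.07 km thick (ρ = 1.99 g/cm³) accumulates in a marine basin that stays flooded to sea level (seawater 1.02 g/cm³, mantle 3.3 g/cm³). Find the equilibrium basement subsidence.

Submarine loading: the sediment displaces seawater, and the subsidence is in turn flooded, so s (ρ_m − ρ_w) = t (ρ_sed − ρ_w).
s = 1.07 km × (1.99 − 1.02) / (3.3 − 1.02) = 0.455 km.

0.455 km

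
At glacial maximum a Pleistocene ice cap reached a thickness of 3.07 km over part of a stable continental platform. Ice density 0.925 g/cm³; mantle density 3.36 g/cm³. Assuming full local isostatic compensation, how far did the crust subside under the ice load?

For local isostatic compensation: the ice load ρ_ice t is balanced by mantle displaced below, ρ_m s.
s = t ρ_ice / ρ_m = 3.07 km × 0.925/3.36 = 0.845 km.

0.845 km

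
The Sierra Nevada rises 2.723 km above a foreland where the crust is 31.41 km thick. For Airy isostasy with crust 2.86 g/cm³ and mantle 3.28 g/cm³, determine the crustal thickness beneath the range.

52.7 km

Root depth r = h ρ_c / (ρ_m − ρ_c) = 2.723 km × 2.86 / 0.42 = 18.54 km.
Total thickness = T + h + r = 31.41 km + 2.723 km + 18.54 km = 52.7 km.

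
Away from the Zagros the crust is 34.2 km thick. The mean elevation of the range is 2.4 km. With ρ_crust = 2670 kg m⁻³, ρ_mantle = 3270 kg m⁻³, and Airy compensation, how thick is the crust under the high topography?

47.3 km

Root depth r = h ρ_c / (ρ_m − ρ_c) = 2.4 km × 2670 / 600 = 10.68 km.
Total thickness = T + h + r = 34.2 km + 2.4 km + 10.68 km = 47.3 km.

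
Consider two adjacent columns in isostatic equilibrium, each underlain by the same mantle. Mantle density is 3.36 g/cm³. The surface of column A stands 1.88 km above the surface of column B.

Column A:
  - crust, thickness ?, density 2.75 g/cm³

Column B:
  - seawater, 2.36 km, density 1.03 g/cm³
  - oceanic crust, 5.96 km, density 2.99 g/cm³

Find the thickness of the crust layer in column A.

23 km

Take the compensation level at the base of the deeper column (depth z_c below the surface of column A) and equate Σ ρ_i t_i down to z_c; mantle fills any gap and the z_c terms cancel.
Column A: x×2.75 + (z_c − 0 − x)×3.36
Column B: 1.88×0 + 2.36×1.03 + 5.96×2.99 + (z_c − 1.88 − 8.32)×3.36
The z_c×3.36 term appears on both sides and cancels. Collect the known terms of each column as K = Σ(ρt)_known − 3.36 × (depth of known layers): K_A = 0 − 3.36×0 = 0; K_B = 20.2512 − 3.36×(1.88 + 8.32) = −14.0208.
Balance: K_A − x×(3.36 − 2.75) = K_B, so x = (K_A − K_B)/(3.36 − 2.75) = 14.0208/0.61 = 23 km.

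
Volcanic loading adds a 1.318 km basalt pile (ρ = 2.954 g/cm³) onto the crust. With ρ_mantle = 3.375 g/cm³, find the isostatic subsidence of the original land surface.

1.15 km

Subaerial loading: s = t ρ_load / ρ_m.
s = 1.318 km × 2.954/3.375 = 1.15 km.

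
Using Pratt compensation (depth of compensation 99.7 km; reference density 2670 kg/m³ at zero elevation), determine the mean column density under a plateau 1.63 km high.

2630 kg/m³

Pratt balance: ρ_ref D = ρ (D + h).
ρ = ρ_ref D/(D + h) = 2670 × 99.7 km/(99.7 km + 1.63 km) = 2630 kg/m³.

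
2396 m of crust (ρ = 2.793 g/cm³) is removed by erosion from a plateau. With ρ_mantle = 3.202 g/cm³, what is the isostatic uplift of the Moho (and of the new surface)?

Unloading: uplift u = e ρ_c/ρ_m = 2396 m × 2.793/3.202 = 2090 m.

2090 m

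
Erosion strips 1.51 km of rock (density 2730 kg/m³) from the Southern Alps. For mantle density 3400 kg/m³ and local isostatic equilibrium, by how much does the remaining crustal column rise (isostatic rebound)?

Unloading: uplift u = e ρ_c/ρ_m = 1.51 km × 2730/3400 = 1.21 km.

1.21 km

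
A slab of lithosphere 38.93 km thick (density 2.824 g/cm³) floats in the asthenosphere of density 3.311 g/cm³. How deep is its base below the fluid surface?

Draft d = t ρ_obj/ρ_fluid = 38.93 km × 2.824/3.311 = 33.2 km.

33.2 km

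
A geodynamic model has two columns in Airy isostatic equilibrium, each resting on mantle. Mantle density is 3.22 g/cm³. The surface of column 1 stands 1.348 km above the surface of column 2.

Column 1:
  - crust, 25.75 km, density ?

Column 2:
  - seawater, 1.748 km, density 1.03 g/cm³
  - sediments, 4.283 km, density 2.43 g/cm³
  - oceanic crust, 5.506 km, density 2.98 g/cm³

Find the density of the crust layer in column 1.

Take the compensation level at the base of the deeper column (depth z_c below the surface of column 1) and equate Σ ρ_i t_i down to z_c; mantle fills any gap and the z_c terms cancel.
Column 1: 25.75×ρ + (z_c − 25.75)×3.22
Column 2: 1.348×0 + 1.748×1.03 + 4.283×2.43 + 5.506×2.98 + (z_c − 1.348 − 11.537)×3.22
The z_c×3.22 term appears on both sides and cancels. Collect the known terms of each column as K = Σ(ρt)_known − 3.22 × (depth of known layers): K_1 = 0 − 3.22×25.75 = −82.915; K_2 = 28.61601 − 3.22×(1.348 + 11.537) = −12.87369.
Balance: K_1 + 25.75×ρ = K_2, so ρ = (K_2 − K_1)/25.75 = 70.0413/25.75 = 2.72 g/cm³.

2.72 g/cm³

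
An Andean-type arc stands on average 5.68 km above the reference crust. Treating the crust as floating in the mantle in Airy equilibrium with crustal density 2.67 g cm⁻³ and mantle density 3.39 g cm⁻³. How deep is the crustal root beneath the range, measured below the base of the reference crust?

Isostatic balance requires: the weight of the topography is balanced by the buoyancy of the root, ρ_c h = (ρ_m − ρ_c) r.
r = h · ρ_c / (ρ_m − ρ_c) = 5.68 km × 2.67 / (3.39 − 2.67) = 21.1 km.

21.1 km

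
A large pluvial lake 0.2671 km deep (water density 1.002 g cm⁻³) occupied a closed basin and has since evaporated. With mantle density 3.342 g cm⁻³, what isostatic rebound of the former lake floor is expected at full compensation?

u = d ρ_w/ρ_m = 0.2671 km × 1.002/3.342 = 0.0801 km.

0.0801 km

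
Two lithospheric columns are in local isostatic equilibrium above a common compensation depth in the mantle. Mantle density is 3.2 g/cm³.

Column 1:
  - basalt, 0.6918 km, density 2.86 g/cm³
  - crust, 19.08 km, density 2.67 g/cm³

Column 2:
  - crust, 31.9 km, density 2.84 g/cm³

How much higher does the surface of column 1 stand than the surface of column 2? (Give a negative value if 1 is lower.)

For any compensation level in the mantle, the mantle terms cancel and isostasy reduces to e = (Σt_1 − Σt_2) − (Σ(ρt)_1 − Σ(ρt)_2) / ρ_m.
Σt_1 = 19.7718 km; Σt_2 = 31.9 km; Σ(ρt)_1 = 52.922148; Σ(ρt)_2 = 90.596 (in km·g/cm³).
e = (19.7718 − 31.9) − (52.922148 − 90.596) / 3.2 = −0.355 km.

−0.355 km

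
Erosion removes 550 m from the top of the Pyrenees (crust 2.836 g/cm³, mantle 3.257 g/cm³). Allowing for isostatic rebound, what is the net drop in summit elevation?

71.1 m

Rebound u = e ρ_c/ρ_m = 550 m × 2.836/3.257 = 478.9 m.
Net surface drop = e − u = 550 m − 478.9 m = e (ρ_m − ρ_c)/ρ_m = 71.1 m.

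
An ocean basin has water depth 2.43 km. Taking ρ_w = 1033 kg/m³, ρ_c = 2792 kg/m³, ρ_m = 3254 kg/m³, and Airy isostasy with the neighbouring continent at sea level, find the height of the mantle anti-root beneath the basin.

9.25 km

In Airy isostatic equilibrium: replacing crust with seawater at the top is compensated by replacing crust with mantle at the base: d (ρ_c − ρ_w) = a (ρ_m − ρ_c).
a = d (ρ_c − ρ_w)/(ρ_m − ρ_c) = 2.43 km × 1759/462 = 9.25 km.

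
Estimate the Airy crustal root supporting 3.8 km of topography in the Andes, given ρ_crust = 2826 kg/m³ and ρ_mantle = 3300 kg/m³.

22.7 km

Isostatic balance requires: the weight of the topography is balanced by the buoyancy of the root, ρ_c h = (ρ_m − ρ_c) r.
r = h · ρ_c / (ρ_m − ρ_c) = 3.8 km × 2826 / (3300 − 2826) = 22.7 km.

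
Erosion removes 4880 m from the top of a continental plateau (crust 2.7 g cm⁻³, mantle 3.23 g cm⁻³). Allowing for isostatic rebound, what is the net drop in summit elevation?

Rebound u = e ρ_c/ρ_m = 4880 m × 2.7/3.23 = 4079 m.
Net surface drop = e − u = 4880 m − 4079 m = e (ρ_m − ρ_c)/ρ_m = 801 m.

801 m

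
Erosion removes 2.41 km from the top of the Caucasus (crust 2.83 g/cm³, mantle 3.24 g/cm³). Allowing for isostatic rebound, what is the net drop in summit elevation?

Rebound u = e ρ_c/ρ_m = 2.41 km × 2.83/3.24 = 2.105 km.
Net surface drop = e − u = 2.41 km − 2.105 km = e (ρ_m − ρ_c)/ρ_m = 0.305 km.

0.305 km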